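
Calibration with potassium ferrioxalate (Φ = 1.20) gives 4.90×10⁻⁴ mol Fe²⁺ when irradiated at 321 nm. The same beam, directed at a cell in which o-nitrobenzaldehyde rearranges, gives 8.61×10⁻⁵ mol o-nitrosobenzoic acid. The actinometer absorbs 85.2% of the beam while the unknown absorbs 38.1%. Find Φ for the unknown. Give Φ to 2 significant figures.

Φ = 0.47

Photons absorbed by the actinometer: 4.90×10⁻⁴ / 1.20 = 4.083×10⁻⁴ mol.
Incident flux: 4.083×10⁻⁴ / 0.852 = 4.792×10⁻⁴ einstein.
Absorbed by unknown: 0.381 × 4.792×10⁻⁴ = 1.826×10⁻⁴ mol.
Φ(unknown) = 8.61×10⁻⁵ / 1.826×10⁻⁴ = 0.47.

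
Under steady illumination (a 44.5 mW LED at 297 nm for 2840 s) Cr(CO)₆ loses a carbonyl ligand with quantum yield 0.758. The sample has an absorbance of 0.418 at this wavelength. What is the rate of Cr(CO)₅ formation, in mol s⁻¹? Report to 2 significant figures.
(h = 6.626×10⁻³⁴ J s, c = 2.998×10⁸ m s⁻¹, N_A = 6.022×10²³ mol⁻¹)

5.2×10⁻⁸ mol s⁻¹

Photon energy at 297 nm: hc/λ = (6.626×10⁻³⁴)(2.998×10⁸)/(297×10⁻⁹) = 6.688×10⁻¹⁹ J.
Energy delivered: (44.5 mW)(2840 s) = 126.4 J.
Photons incident: 126.4 / 6.688×10⁻¹⁹ = 1.890×10²⁰, i.e. 1.890×10²⁰/6.022×10²³ = 3.138×10⁻⁴ mol.
Fraction absorbed: 1 − 10^(−0.418) = 0.6181.
Photons absorbed: 0.6181 × 3.138×10⁻⁴ = 1.940×10⁻⁴ mol.
Product formed: 0.758 × 1.940×10⁻⁴ = 1.471×10⁻⁴ mol.
Rate: 1.471×10⁻⁴ / 2840 s = 5.2×10⁻⁸ mol s⁻¹.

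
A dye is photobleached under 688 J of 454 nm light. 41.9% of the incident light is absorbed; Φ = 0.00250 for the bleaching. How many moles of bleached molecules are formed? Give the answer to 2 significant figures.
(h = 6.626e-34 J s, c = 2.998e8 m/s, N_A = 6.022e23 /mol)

2.7e-6 mol

Photon energy at 454 nm: hc/λ = (6.626e-34)(2.998e8)/(454e-9) = 4.375e-19 J.
Photons incident: 688 / 4.375e-19 = 1.573e21, i.e. 1.573e21/6.022e23 = 0.002612 mol.
Photons absorbed: 0.419 × 0.002612 = 0.001094 mol.
Product: Φ × n_abs = 0.00250 × 0.001094 = 2.735e-6 mol.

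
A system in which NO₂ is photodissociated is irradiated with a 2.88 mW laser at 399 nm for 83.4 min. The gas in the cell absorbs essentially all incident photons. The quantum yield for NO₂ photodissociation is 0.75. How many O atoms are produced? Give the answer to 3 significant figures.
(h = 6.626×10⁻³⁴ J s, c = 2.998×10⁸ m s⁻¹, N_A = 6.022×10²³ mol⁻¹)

Photon energy at 399 nm: hc/λ = (6.626×10⁻³⁴)(2.998×10⁸)/(399×10⁻⁹) = 4.979×10⁻¹⁹ J.
Energy delivered: (2.88 mW)(5004 s) = 14.41 J.
Photons incident: 14.41 / 4.979×10⁻¹⁹ = 2.894×10¹⁹, i.e. 2.894×10¹⁹/6.022×10²³ = 4.806×10⁻⁵ mol.
Product: Φ × n_abs = 0.75 × 4.806×10⁻⁵ = 3.605×10⁻⁵ mol.
As a count: 3.605×10⁻⁵ × 6.022×10²³ = 2.17×10¹⁹.

2.17×10¹⁹ atoms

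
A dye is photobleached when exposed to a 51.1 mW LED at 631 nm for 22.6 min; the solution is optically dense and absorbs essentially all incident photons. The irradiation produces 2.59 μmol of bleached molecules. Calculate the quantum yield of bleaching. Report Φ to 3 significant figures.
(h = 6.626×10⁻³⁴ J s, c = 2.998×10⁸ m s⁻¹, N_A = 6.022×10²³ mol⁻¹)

Product: 2.59 μmol = 2.59×10⁻⁶ mol.
Photon energy at 631 nm: hc/λ = (6.626×10⁻³⁴)(2.998×10⁸)/(631×10⁻⁹) = 3.148×10⁻¹⁹ J.
Energy delivered: (51.1 mW)(1356 s) = 69.29 J.
Photons incident: 69.29 / 3.148×10⁻¹⁹ = 2.201×10²⁰, i.e. 2.201×10²⁰/6.022×10²³ = 3.655×10⁻⁴ mol.
Φ = 2.59×10⁻⁶ mol / 3.655×10⁻⁴ mol photons = 0.00709.

Φ = 0.00709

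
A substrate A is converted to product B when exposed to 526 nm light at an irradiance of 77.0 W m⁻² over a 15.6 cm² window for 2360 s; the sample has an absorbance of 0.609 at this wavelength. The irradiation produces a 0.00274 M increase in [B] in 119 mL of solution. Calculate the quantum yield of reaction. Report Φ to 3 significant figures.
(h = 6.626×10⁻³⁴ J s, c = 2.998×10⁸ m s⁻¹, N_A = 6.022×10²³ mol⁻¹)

Product: (0.00274 M)(0.119 L) = 3.261×10⁻⁴ mol.
Photon energy at 526 nm: hc/λ = (6.626×10⁻³⁴)(2.998×10⁸)/(526×10⁻⁹) = 3.777×10⁻¹⁹ J.
Energy delivered: (77.0 W m⁻²)(15.6×10⁻⁴ m²)(2360 s) = 283.5 J.
Photons incident: 283.5 / 3.777×10⁻¹⁹ = 7.506×10²⁰, i.e. 7.506×10²⁰/6.022×10²³ = 0.001246 mol.
Fraction absorbed: 1 − 10^(−0.609) = 0.7540.
Photons absorbed: 0.7540 × 0.001246 = 9.395×10⁻⁴ mol.
Φ = 3.261×10⁻⁴ mol / 9.395×10⁻⁴ mol photons = 0.347.

Φ = 0.347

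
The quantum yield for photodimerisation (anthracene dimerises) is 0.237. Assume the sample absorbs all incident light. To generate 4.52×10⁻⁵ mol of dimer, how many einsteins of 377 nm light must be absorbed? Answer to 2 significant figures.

1.9×10⁻⁴ einstein

Photons that must be absorbed: 4.52×10⁻⁵ / 0.237 = 1.907×10⁻⁴ mol.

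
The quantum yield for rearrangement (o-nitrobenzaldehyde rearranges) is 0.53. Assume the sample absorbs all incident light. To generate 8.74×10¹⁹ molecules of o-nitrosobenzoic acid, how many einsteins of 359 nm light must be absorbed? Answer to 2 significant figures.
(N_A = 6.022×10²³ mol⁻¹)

Product: 8.74×10¹⁹ / 6.022×10²³ = 1.451×10⁻⁴ mol.
Photons that must be absorbed: 1.451×10⁻⁴ / 0.53 = 2.738×10⁻⁴ mol.

2.7×10⁻⁴ einstein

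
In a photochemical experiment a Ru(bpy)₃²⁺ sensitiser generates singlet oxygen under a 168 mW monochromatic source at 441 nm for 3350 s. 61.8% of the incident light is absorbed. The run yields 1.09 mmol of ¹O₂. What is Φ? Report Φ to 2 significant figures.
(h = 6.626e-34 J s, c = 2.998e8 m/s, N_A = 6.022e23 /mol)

Φ = 0.85

Product: 1.09 mmol = 0.00109 mol.
Photon energy at 441 nm: hc/λ = (6.626e-34)(2.998e8)/(441e-9) = 4.504e-19 J.
Energy delivered: (168 mW)(3350 s) = 562.8 J.
Photons incident: 562.8 / 4.504e-19 = 1.250e21, i.e. 1.250e21/6.022e23 = 0.002076 mol.
Photons absorbed: 0.618 × 0.002076 = 0.001283 mol.
Φ = 0.00109 mol / 0.001283 mol photons = 0.85.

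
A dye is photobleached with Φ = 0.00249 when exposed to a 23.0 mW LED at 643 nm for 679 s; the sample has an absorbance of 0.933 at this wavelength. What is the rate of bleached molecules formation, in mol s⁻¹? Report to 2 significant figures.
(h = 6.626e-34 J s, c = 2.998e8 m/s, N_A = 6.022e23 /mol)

Photon energy at 643 nm: hc/λ = (6.626e-34)(2.998e8)/(643e-9) = 3.089e-19 J.
Energy delivered: (23.0 mW)(679 s) = 15.62 J.
Photons incident: 15.62 / 3.089e-19 = 5.057e19, i.e. 5.057e19/6.022e23 = 8.398e-5 mol.
Fraction absorbed: 1 − 10^(−0.933) = 0.8833.
Photons absorbed: 0.8833 × 8.398e-5 = 7.418e-5 mol.
Product formed: 0.00249 × 7.418e-5 = 1.847e-7 mol.
Rate: 1.847e-7 / 679 s = 2.7e-10 mol s⁻¹.

2.7e-10 mol s⁻¹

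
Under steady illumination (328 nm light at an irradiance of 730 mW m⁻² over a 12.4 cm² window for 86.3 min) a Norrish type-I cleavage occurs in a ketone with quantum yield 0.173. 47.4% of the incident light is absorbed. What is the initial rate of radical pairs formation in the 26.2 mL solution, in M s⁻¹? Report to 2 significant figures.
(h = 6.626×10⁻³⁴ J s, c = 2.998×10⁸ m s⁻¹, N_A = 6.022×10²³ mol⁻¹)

7.8×10⁻⁹ M s⁻¹

Photon energy at 328 nm: hc/λ = (6.626×10⁻³⁴)(2.998×10⁸)/(328×10⁻⁹) = 6.056×10⁻¹⁹ J.
Energy delivered: (730 mW m⁻²)(12.4×10⁻⁴ m²)(5178 s) = 4.687 J.
Photons incident: 4.687 / 6.056×10⁻¹⁹ = 7.739×10¹⁸, i.e. 7.739×10¹⁸/6.022×10²³ = 1.285×10⁻⁵ mol.
Photons absorbed: 0.474 × 1.285×10⁻⁵ = 6.091×10⁻⁶ mol.
Product formed: 0.173 × 6.091×10⁻⁶ = 1.054×10⁻⁶ mol.
Rate: 1.054×10⁻⁶ mol / (5178 s × 0.0262 L) = 7.8×10⁻⁹ M s⁻¹.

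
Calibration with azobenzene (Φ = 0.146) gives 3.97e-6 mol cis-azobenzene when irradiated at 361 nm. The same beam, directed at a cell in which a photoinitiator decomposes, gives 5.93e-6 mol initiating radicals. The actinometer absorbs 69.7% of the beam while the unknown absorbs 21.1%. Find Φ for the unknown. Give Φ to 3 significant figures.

Φ = 0.720

Photons absorbed by the actinometer: 3.97e-6 / 0.146 = 2.719e-5 mol.
Incident flux: 2.719e-5 / 0.697 = 3.901e-5 einstein.
Absorbed by unknown: 0.211 × 3.901e-5 = 8.231e-6 mol.
Φ(unknown) = 5.93e-6 / 8.231e-6 = 0.720.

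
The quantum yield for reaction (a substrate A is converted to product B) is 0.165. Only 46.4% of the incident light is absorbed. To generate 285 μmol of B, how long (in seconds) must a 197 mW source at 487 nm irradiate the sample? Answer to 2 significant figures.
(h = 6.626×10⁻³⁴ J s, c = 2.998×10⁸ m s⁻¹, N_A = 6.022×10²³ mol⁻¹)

t ≈ 4600 s

Product: 285 μmol = 2.85×10⁻⁴ mol.
Photons that must be absorbed: 2.85×10⁻⁴ / 0.165 = 0.001727 mol.
Incident photons needed: 0.001727 / 0.464 = 0.003722 mol.
Photon energy: hc/λ = 4.079×10⁻¹⁹ J; per mole, 2.456×10⁵ J mol⁻¹.
Energy required: 0.003722 × 2.456×10⁵ = 914.1 J.
Time: 914.1 J / 0.197 W = 4600 s.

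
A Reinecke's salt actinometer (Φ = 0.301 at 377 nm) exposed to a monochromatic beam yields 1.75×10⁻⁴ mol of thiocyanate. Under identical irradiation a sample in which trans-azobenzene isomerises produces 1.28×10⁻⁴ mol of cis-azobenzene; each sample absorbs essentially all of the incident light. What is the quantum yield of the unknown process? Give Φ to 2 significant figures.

Φ = 0.22

Photons absorbed by the actinometer: 1.75×10⁻⁴ / 0.301 = 5.814×10⁻⁴ mol.
Φ(unknown) = 1.28×10⁻⁴ / 5.814×10⁻⁴ = 0.22.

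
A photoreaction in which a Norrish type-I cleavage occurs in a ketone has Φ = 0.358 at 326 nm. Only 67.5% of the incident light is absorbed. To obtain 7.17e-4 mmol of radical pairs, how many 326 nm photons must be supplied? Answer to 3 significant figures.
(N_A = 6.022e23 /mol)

1.79e18 photons

Product: 7.17e-4 mmol = 7.17e-7 mol.
Photons that must be absorbed: 7.17e-7 / 0.358 = 2.003e-6 mol.
Incident photons needed: 2.003e-6 / 0.675 = 2.967e-6 mol.
Photon count: 2.967e-6 × 6.022e23 = 1.79e18.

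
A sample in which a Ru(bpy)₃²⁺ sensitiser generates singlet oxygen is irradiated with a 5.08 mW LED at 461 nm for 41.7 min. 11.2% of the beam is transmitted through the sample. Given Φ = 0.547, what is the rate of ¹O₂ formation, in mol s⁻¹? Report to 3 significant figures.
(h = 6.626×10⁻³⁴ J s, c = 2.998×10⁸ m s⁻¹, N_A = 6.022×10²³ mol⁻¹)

Photon energy at 461 nm: hc/λ = (6.626×10⁻³⁴)(2.998×10⁸)/(461×10⁻⁹) = 4.309×10⁻¹⁹ J.
Energy delivered: (5.08 mW)(2502 s) = 12.71 J.
Photons incident: 12.71 / 4.309×10⁻¹⁹ = 2.950×10¹⁹, i.e. 2.950×10¹⁹/6.022×10²³ = 4.899×10⁻⁵ mol.
Fraction absorbed: 1 − 11.2/100 = 0.8880.
Photons absorbed: 0.8880 × 4.899×10⁻⁵ = 4.350×10⁻⁵ mol.
Product formed: 0.547 × 4.350×10⁻⁵ = 2.379×10⁻⁵ mol.
Rate: 2.379×10⁻⁵ / 2502 s = 9.51×10⁻⁹ mol s⁻¹.

9.51×10⁻⁹ mol s⁻¹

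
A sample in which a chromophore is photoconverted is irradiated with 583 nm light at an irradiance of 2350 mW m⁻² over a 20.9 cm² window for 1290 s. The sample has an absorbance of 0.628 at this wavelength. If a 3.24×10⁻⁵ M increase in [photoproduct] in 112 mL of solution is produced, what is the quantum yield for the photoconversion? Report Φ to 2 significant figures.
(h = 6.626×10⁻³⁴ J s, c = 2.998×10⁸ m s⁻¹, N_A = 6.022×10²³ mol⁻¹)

Product: (3.24×10⁻⁵ M)(0.112 L) = 3.629×10⁻⁶ mol.
Photon energy at 583 nm: hc/λ = (6.626×10⁻³⁴)(2.998×10⁸)/(583×10⁻⁹) = 3.407×10⁻¹⁹ J.
Energy delivered: (2350 mW m⁻²)(20.9×10⁻⁴ m²)(1290 s) = 6.336 J.
Photons incident: 6.336 / 3.407×10⁻¹⁹ = 1.860×10¹⁹, i.e. 1.860×10¹⁹/6.022×10²³ = 3.089×10⁻⁵ mol.
Fraction absorbed: 1 − 10^(−0.628) = 0.7645.
Photons absorbed: 0.7645 × 3.089×10⁻⁵ = 2.362×10⁻⁵ mol.
Φ = 3.629×10⁻⁶ mol / 2.362×10⁻⁵ mol photons = 0.15.

Φ = 0.15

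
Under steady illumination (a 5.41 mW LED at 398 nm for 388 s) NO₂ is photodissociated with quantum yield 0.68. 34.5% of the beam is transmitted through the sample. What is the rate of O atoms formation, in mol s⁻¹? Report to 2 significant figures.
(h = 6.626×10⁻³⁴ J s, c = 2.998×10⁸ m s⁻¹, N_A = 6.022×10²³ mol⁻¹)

8.0×10⁻⁹ mol s⁻¹

Photon energy at 398 nm: hc/λ = (6.626×10⁻³⁴)(2.998×10⁸)/(398×10⁻⁹) = 4.991×10⁻¹⁹ J.
Energy delivered: (5.41 mW)(388 s) = 2.099 J.
Photons incident: 2.099 / 4.991×10⁻¹⁹ = 4.206×10¹⁸, i.e. 4.206×10¹⁸/6.022×10²³ = 6.984×10⁻⁶ mol.
Fraction absorbed: 1 − 34.5/100 = 0.6550.
Photons absorbed: 0.6550 × 6.984×10⁻⁶ = 4.575×10⁻⁶ mol.
Product formed: 0.68 × 4.575×10⁻⁶ = 3.111×10⁻⁶ mol.
Rate: 3.111×10⁻⁶ / 388 s = 8.0×10⁻⁹ mol s⁻¹.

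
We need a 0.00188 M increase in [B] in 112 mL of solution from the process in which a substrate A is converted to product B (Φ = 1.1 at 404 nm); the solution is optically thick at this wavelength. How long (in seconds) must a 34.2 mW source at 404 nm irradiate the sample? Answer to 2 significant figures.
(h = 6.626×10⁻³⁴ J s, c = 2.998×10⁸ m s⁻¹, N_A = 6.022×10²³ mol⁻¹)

t ≈ 1700 s

Product: (0.00188 M)(0.112 L) = 2.106×10⁻⁴ mol.
Photons that must be absorbed: 2.106×10⁻⁴ / 1.1 = 1.915×10⁻⁴ mol.
Photon energy: hc/λ = 4.917×10⁻¹⁹ J; per mole, 2.961×10⁵ J mol⁻¹.
Energy required: 1.915×10⁻⁴ × 2.961×10⁵ = 56.70 J.
Time: 56.70 J / 0.0342 W = 1700 s.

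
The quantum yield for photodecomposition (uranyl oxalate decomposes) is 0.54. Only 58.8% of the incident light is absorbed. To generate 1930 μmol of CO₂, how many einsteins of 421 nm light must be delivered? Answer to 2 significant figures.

Product: 1930 μmol = 0.00193 mol.
Photons that must be absorbed: 0.00193 / 0.54 = 0.003574 mol.
Incident photons needed: 0.003574 / 0.588 = 0.006078 mol.

0.0061 einstein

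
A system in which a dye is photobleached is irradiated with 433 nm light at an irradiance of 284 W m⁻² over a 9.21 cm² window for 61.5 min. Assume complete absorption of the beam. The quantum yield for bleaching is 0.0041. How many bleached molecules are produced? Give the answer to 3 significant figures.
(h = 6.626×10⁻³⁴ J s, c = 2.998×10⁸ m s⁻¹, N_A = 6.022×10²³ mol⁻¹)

8.63×10¹⁸ bleached molecules

Photon energy at 433 nm: hc/λ = (6.626×10⁻³⁴)(2.998×10⁸)/(433×10⁻⁹) = 4.588×10⁻¹⁹ J.
Energy delivered: (284 W m⁻²)(9.21×10⁻⁴ m²)(3690 s) = 965.2 J.
Photons incident: 965.2 / 4.588×10⁻¹⁹ = 2.104×10²¹, i.e. 2.104×10²¹/6.022×10²³ = 0.003494 mol.
Product: Φ × n_abs = 0.0041 × 0.003494 = 1.433×10⁻⁵ mol.
As a count: 1.433×10⁻⁵ × 6.022×10²³ = 8.63×10¹⁸.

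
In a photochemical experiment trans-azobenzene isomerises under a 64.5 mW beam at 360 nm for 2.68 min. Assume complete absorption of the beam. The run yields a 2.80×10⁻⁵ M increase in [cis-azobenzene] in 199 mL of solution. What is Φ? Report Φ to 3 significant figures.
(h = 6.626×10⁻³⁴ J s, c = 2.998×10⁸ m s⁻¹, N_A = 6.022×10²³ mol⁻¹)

Product: (2.80×10⁻⁵ M)(0.199 L) = 5.572×10⁻⁶ mol.
Photon energy at 360 nm: hc/λ = (6.626×10⁻³⁴)(2.998×10⁸)/(360×10⁻⁹) = 5.518×10⁻¹⁹ J.
Energy delivered: (64.5 mW)(160.8 s) = 10.37 J.
Photons incident: 10.37 / 5.518×10⁻¹⁹ = 1.879×10¹⁹, i.e. 1.879×10¹⁹/6.022×10²³ = 3.120×10⁻⁵ mol.
Φ = 5.572×10⁻⁶ mol / 3.120×10⁻⁵ mol photons = 0.179.

Φ = 0.179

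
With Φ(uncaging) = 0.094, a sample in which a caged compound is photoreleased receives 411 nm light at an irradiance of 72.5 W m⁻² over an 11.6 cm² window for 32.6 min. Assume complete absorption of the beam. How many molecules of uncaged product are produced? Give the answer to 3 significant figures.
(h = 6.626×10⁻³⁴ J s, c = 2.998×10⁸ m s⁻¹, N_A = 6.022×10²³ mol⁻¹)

Photon energy at 411 nm: hc/λ = (6.626×10⁻³⁴)(2.998×10⁸)/(411×10⁻⁹) = 4.833×10⁻¹⁹ J.
Energy delivered: (72.5 W m⁻²)(11.6×10⁻⁴ m²)(1956 s) = 164.5 J.
Photons incident: 164.5 / 4.833×10⁻¹⁹ = 3.404×10²⁰, i.e. 3.404×10²⁰/6.022×10²³ = 5.653×10⁻⁴ mol.
Product: Φ × n_abs = 0.094 × 5.653×10⁻⁴ = 5.314×10⁻⁵ mol.
As a count: 5.314×10⁻⁵ × 6.022×10²³ = 3.20×10¹⁹.

3.20×10¹⁹ molecules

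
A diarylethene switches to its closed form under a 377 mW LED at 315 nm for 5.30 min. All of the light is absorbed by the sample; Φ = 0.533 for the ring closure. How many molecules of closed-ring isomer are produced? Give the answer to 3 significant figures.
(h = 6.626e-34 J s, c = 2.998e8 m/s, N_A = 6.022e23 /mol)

1.01e20 molecules

Photon energy at 315 nm: hc/λ = (6.626e-34)(2.998e8)/(315e-9) = 6.306e-19 J.
Energy delivered: (377 mW)(318 s) = 119.9 J.
Photons incident: 119.9 / 6.306e-19 = 1.901e20, i.e. 1.901e20/6.022e23 = 3.157e-4 mol.
Product: Φ × n_abs = 0.533 × 3.157e-4 = 1.683e-4 mol.
As a count: 1.683e-4 × 6.022e23 = 1.01e20.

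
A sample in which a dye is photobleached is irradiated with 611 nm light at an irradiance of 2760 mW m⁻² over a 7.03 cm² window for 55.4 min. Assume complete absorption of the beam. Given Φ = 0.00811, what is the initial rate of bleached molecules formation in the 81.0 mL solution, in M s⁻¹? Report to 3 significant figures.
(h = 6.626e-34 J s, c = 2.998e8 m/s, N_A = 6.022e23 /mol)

9.92e-10 M s⁻¹

Photon energy at 611 nm: hc/λ = (6.626e-34)(2.998e8)/(611e-9) = 3.251e-19 J.
Energy delivered: (2760 mW m⁻²)(7.03e-4 m²)(3324 s) = 6.449 J.
Photons incident: 6.449 / 3.251e-19 = 1.984e19, i.e. 1.984e19/6.022e23 = 3.295e-5 mol.
Product formed: 0.00811 × 3.295e-5 = 2.672e-7 mol.
Rate: 2.672e-7 mol / (3324 s × 0.081 L) = 9.92e-10 M s⁻¹.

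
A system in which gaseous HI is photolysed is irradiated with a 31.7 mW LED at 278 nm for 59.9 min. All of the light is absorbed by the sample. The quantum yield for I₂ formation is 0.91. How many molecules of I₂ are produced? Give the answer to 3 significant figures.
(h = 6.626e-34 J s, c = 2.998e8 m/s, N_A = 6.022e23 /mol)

1.45e20 molecules

Photon energy at 278 nm: hc/λ = (6.626e-34)(2.998e8)/(278e-9) = 7.146e-19 J.
Energy delivered: (31.7 mW)(3594 s) = 113.9 J.
Photons incident: 113.9 / 7.146e-19 = 1.594e20, i.e. 1.594e20/6.022e23 = 2.647e-4 mol.
Product: Φ × n_abs = 0.91 × 2.647e-4 = 2.409e-4 mol.
As a count: 2.409e-4 × 6.022e23 = 1.45e20.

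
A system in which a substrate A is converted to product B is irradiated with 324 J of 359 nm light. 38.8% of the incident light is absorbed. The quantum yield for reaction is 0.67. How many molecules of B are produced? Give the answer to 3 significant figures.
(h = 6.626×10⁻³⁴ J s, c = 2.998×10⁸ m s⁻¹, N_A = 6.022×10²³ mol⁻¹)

1.52×10²⁰ molecules

Photon energy at 359 nm: hc/λ = (6.626×10⁻³⁴)(2.998×10⁸)/(359×10⁻⁹) = 5.533×10⁻¹⁹ J.
Photons incident: 324 / 5.533×10⁻¹⁹ = 5.856×10²⁰, i.e. 5.856×10²⁰/6.022×10²³ = 9.724×10⁻⁴ mol.
Photons absorbed: 0.388 × 9.724×10⁻⁴ = 3.773×10⁻⁴ mol.
Product: Φ × n_abs = 0.67 × 3.773×10⁻⁴ = 2.528×10⁻⁴ mol.
As a count: 2.528×10⁻⁴ × 6.022×10²³ = 1.52×10²⁰.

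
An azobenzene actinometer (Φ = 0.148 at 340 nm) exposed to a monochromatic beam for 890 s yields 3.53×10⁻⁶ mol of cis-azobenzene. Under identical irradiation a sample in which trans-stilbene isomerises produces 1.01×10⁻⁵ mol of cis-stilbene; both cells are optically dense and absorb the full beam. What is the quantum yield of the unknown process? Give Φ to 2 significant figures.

Photons absorbed by the actinometer: 3.53×10⁻⁶ / 0.148 = 2.385×10⁻⁵ mol.
Φ(unknown) = 1.01×10⁻⁵ / 2.385×10⁻⁵ = 0.42.

Φ = 0.42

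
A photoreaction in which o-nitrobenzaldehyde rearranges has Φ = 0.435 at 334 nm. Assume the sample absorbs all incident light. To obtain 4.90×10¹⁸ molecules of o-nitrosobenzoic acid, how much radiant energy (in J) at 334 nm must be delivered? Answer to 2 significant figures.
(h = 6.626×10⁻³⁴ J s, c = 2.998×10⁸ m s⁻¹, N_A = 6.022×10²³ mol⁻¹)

Product: 4.90×10¹⁸ / 6.022×10²³ = 8.137×10⁻⁶ mol.
Photons that must be absorbed: 8.137×10⁻⁶ / 0.435 = 1.871×10⁻⁵ mol.
Photon energy: hc/λ = 5.948×10⁻¹⁹ J; per mole, 3.582×10⁵ J mol⁻¹.
Energy required: 1.871×10⁻⁵ × 3.582×10⁵ = 6.7 J.

6.7 J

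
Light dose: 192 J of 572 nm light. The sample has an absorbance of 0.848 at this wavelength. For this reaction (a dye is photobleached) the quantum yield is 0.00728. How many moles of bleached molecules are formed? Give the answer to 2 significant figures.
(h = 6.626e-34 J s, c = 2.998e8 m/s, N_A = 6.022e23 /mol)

Photon energy at 572 nm: hc/λ = (6.626e-34)(2.998e8)/(572e-9) = 3.473e-19 J.
Photons incident: 192 / 3.473e-19 = 5.528e20, i.e. 5.528e20/6.022e23 = 9.180e-4 mol.
Fraction absorbed: 1 − 10^(−0.848) = 0.8581.
Photons absorbed: 0.8581 × 9.180e-4 = 7.877e-4 mol.
Product: Φ × n_abs = 0.00728 × 7.877e-4 = 5.734e-6 mol.

5.7e-6 mol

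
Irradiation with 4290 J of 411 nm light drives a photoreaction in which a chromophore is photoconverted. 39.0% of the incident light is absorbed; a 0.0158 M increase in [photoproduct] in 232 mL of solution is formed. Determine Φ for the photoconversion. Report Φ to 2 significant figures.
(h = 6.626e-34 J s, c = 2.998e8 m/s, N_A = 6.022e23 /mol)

Φ = 0.64

Product: (0.0158 M)(0.232 L) = 0.003666 mol.
Photon energy at 411 nm: hc/λ = (6.626e-34)(2.998e8)/(411e-9) = 4.833e-19 J.
Photons incident: 4290 / 4.833e-19 = 8.876e21, i.e. 8.876e21/6.022e23 = 0.01474 mol.
Photons absorbed: 0.390 × 0.01474 = 0.005749 mol.
Φ = 0.003666 mol / 0.005749 mol photons = 0.64.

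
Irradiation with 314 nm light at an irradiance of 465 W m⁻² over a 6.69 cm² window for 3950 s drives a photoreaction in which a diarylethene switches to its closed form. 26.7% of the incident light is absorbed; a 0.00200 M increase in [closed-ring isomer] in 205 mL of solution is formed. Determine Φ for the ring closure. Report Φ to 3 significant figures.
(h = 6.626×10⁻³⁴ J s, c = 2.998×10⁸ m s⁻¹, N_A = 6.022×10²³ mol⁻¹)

Product: (0.00200 M)(0.205 L) = 4.100×10⁻⁴ mol.
Photon energy at 314 nm: hc/λ = (6.626×10⁻³⁴)(2.998×10⁸)/(314×10⁻⁹) = 6.326×10⁻¹⁹ J.
Energy delivered: (465 W m⁻²)(6.69×10⁻⁴ m²)(3950 s) = 1229 J.
Photons incident: 1229 / 6.326×10⁻¹⁹ = 1.943×10²¹, i.e. 1.943×10²¹/6.022×10²³ = 0.003227 mol.
Photons absorbed: 0.267 × 0.003227 = 8.616×10⁻⁴ mol.
Φ = 4.100×10⁻⁴ mol / 8.616×10⁻⁴ mol photons = 0.476.

Φ = 0.476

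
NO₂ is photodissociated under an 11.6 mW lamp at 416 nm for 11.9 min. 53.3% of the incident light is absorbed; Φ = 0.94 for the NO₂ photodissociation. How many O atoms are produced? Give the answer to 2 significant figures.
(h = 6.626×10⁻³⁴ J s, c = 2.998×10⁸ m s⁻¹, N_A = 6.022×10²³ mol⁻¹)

Photon energy at 416 nm: hc/λ = (6.626×10⁻³⁴)(2.998×10⁸)/(416×10⁻⁹) = 4.775×10⁻¹⁹ J.
Energy delivered: (11.6 mW)(714 s) = 8.282 J.
Photons incident: 8.282 / 4.775×10⁻¹⁹ = 1.734×10¹⁹, i.e. 1.734×10¹⁹/6.022×10²³ = 2.879×10⁻⁵ mol.
Photons absorbed: 0.533 × 2.879×10⁻⁵ = 1.535×10⁻⁵ mol.
Product: Φ × n_abs = 0.94 × 1.535×10⁻⁵ = 1.443×10⁻⁵ mol.
As a count: 1.443×10⁻⁵ × 6.022×10²³ = 8.7×10¹⁸.

8.7×10¹⁸ atoms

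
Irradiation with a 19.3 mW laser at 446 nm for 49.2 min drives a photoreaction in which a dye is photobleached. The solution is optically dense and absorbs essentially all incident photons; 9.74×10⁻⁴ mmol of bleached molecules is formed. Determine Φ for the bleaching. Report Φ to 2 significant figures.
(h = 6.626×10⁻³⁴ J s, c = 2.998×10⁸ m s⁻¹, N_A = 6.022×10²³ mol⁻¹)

Product: 9.74×10⁻⁴ mmol = 9.74×10⁻⁷ mol.
Photon energy at 446 nm: hc/λ = (6.626×10⁻³⁴)(2.998×10⁸)/(446×10⁻⁹) = 4.454×10⁻¹⁹ J.
Energy delivered: (19.3 mW)(2952 s) = 56.97 J.
Photons incident: 56.97 / 4.454×10⁻¹⁹ = 1.279×10²⁰, i.e. 1.279×10²⁰/6.022×10²³ = 2.124×10⁻⁴ mol.
Φ = 9.74×10⁻⁷ mol / 2.124×10⁻⁴ mol photons = 0.0046.

Φ = 0.0046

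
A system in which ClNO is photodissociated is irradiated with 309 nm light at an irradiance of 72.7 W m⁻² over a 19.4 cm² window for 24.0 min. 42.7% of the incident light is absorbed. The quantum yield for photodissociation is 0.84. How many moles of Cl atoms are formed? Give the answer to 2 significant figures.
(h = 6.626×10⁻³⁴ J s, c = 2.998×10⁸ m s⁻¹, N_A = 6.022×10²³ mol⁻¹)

Photon energy at 309 nm: hc/λ = (6.626×10⁻³⁴)(2.998×10⁸)/(309×10⁻⁹) = 6.429×10⁻¹⁹ J.
Energy delivered: (72.7 W m⁻²)(19.4×10⁻⁴ m²)(1440 s) = 203.1 J.
Photons incident: 203.1 / 6.429×10⁻¹⁹ = 3.159×10²⁰, i.e. 3.159×10²⁰/6.022×10²³ = 5.246×10⁻⁴ mol.
Photons absorbed: 0.427 × 5.246×10⁻⁴ = 2.240×10⁻⁴ mol.
Product: Φ × n_abs = 0.84 × 2.240×10⁻⁴ = 1.882×10⁻⁴ mol.

1.9×10⁻⁴ mol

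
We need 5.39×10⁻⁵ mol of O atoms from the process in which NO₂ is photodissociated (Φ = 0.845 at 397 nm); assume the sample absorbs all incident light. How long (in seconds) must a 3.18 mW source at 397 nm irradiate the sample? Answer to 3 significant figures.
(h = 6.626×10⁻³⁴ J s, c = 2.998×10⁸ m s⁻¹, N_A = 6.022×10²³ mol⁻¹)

Photons that must be absorbed: 5.39×10⁻⁵ / 0.845 = 6.379×10⁻⁵ mol.
Photon energy: hc/λ = 5.004×10⁻¹⁹ J; per mole, 3.013×10⁵ J mol⁻¹.
Energy required: 6.379×10⁻⁵ × 3.013×10⁵ = 19.22 J.
Time: 19.22 J / 0.00318 W = 6040 s.

t ≈ 6040 s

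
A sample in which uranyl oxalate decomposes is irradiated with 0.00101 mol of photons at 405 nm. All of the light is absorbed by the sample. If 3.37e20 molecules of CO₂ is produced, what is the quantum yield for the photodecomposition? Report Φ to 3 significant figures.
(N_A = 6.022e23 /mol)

Φ = 0.554

Product: 3.37e20 / 6.022e23 = 5.596e-4 mol.
Φ = 5.596e-4 mol / 0.00101 mol photons = 0.554.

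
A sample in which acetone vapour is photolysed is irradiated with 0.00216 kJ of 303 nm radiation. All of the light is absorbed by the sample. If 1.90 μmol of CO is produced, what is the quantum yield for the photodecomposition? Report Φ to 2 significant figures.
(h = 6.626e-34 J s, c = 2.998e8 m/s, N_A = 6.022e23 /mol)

Product: 1.90 μmol = 1.90e-6 mol.
Photon energy at 303 nm: hc/λ = (6.626e-34)(2.998e8)/(303e-9) = 6.556e-19 J.
Incident energy: 0.00216 kJ = 2.16 J.
Photons incident: 2.16 / 6.556e-19 = 3.295e18, i.e. 3.295e18/6.022e23 = 5.472e-6 mol.
Φ = 1.90e-6 mol / 5.472e-6 mol photons = 0.35.

Φ = 0.35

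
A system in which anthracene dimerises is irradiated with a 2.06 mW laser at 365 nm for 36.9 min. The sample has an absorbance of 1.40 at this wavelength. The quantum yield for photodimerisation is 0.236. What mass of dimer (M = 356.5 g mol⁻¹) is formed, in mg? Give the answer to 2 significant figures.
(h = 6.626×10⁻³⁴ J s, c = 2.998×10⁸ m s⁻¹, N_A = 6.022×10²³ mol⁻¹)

Photon energy at 365 nm: hc/λ = (6.626×10⁻³⁴)(2.998×10⁸)/(365×10⁻⁹) = 5.442×10⁻¹⁹ J.
Energy delivered: (2.06 mW)(2214 s) = 4.561 J.
Photons incident: 4.561 / 5.442×10⁻¹⁹ = 8.381×10¹⁸, i.e. 8.381×10¹⁸/6.022×10²³ = 1.392×10⁻⁵ mol.
Fraction absorbed: 1 − 10^(−1.40) = 0.9602.
Photons absorbed: 0.9602 × 1.392×10⁻⁵ = 1.337×10⁻⁵ mol.
Product: Φ × n_abs = 0.236 × 1.337×10⁻⁵ = 3.155×10⁻⁶ mol.
Mass: 3.155×10⁻⁶ × 356.5 = 0.001125 g = 1.1 mg.

1.1 mg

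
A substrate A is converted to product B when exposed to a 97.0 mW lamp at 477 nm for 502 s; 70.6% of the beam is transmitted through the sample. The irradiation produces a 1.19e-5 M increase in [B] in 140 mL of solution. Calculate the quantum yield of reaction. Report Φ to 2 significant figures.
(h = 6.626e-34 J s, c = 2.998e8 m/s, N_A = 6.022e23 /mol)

Φ = 0.029

Product: (1.19e-5 M)(0.14 L) = 1.666e-6 mol.
Photon energy at 477 nm: hc/λ = (6.626e-34)(2.998e8)/(477e-9) = 4.165e-19 J.
Energy delivered: (97.0 mW)(502 s) = 48.69 J.
Photons incident: 48.69 / 4.165e-19 = 1.169e20, i.e. 1.169e20/6.022e23 = 1.941e-4 mol.
Fraction absorbed: 1 − 70.6/100 = 0.2940.
Photons absorbed: 0.2940 × 1.941e-4 = 5.707e-5 mol.
Φ = 1.666e-6 mol / 5.707e-5 mol photons = 0.029.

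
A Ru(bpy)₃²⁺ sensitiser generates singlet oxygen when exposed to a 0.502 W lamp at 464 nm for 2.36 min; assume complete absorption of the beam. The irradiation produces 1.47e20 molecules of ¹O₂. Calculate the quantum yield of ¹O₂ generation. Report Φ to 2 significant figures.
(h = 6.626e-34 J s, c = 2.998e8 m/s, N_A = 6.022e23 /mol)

Φ = 0.89

Product: 1.47e20 / 6.022e23 = 2.441e-4 mol.
Photon energy at 464 nm: hc/λ = (6.626e-34)(2.998e8)/(464e-9) = 4.281e-19 J.
Energy delivered: (0.502 W)(141.6 s) = 71.08 J.
Photons incident: 71.08 / 4.281e-19 = 1.660e20, i.e. 1.660e20/6.022e23 = 2.757e-4 mol.
Φ = 2.441e-4 mol / 2.757e-4 mol photons = 0.89.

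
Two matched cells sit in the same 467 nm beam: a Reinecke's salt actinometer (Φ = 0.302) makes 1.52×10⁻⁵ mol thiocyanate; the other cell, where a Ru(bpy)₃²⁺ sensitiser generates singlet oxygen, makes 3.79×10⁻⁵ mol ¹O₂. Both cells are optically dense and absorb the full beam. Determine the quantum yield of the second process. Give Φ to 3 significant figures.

Φ = 0.753

Photons absorbed by the actinometer: 1.52×10⁻⁵ / 0.302 = 5.033×10⁻⁵ mol.
Φ(unknown) = 3.79×10⁻⁵ / 5.033×10⁻⁵ = 0.753.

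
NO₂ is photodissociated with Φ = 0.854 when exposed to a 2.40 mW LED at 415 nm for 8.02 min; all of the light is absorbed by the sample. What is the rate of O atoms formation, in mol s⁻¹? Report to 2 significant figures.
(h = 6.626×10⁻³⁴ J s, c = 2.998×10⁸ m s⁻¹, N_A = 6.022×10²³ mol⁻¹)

7.1×10⁻⁹ mol s⁻¹

Photon energy at 415 nm: hc/λ = (6.626×10⁻³⁴)(2.998×10⁸)/(415×10⁻⁹) = 4.787×10⁻¹⁹ J.
Energy delivered: (2.40 mW)(481.2 s) = 1.155 J.
Photons incident: 1.155 / 4.787×10⁻¹⁹ = 2.413×10¹⁸, i.e. 2.413×10¹⁸/6.022×10²³ = 4.007×10⁻⁶ mol.
Product formed: 0.854 × 4.007×10⁻⁶ = 3.422×10⁻⁶ mol.
Rate: 3.422×10⁻⁶ / 481.2 s = 7.1×10⁻⁹ mol s⁻¹.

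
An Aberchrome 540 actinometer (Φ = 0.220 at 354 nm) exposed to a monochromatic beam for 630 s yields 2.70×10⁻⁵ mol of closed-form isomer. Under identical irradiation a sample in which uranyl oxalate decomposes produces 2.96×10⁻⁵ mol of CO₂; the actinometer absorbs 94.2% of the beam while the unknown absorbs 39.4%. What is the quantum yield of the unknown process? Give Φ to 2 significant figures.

Φ = 0.58

Photons absorbed by the actinometer: 2.70×10⁻⁵ / 0.220 = 1.227×10⁻⁴ mol.
Incident flux: 1.227×10⁻⁴ / 0.942 = 1.303×10⁻⁴ einstein.
Absorbed by unknown: 0.394 × 1.303×10⁻⁴ = 5.134×10⁻⁵ mol.
Φ(unknown) = 2.96×10⁻⁵ / 5.134×10⁻⁵ = 0.58.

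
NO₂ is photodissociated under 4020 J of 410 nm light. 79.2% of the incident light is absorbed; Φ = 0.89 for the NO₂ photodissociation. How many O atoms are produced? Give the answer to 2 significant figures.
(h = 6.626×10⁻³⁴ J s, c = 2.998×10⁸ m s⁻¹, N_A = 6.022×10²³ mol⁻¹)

5.8×10²¹ atoms

Photon energy at 410 nm: hc/λ = (6.626×10⁻³⁴)(2.998×10⁸)/(410×10⁻⁹) = 4.845×10⁻¹⁹ J.
Photons incident: 4020 / 4.845×10⁻¹⁹ = 8.297×10²¹, i.e. 8.297×10²¹/6.022×10²³ = 0.01378 mol.
Photons absorbed: 0.792 × 0.01378 = 0.01091 mol.
Product: Φ × n_abs = 0.89 × 0.01091 = 0.009710 mol.
As a count: 0.009710 × 6.022×10²³ = 5.8×10²¹.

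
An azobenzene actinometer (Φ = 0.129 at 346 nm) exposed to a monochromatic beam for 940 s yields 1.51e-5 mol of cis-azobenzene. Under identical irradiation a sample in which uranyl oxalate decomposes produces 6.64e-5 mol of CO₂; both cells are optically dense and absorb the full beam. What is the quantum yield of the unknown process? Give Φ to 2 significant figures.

Φ = 0.57

Photons absorbed by the actinometer: 1.51e-5 / 0.129 = 1.171e-4 mol.
Φ(unknown) = 6.64e-5 / 1.171e-4 = 0.57.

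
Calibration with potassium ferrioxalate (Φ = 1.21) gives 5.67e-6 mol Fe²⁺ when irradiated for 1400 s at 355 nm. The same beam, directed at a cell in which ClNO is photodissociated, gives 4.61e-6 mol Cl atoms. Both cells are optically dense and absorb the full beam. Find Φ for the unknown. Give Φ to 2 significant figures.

Φ = 0.98

Photons absorbed by the actinometer: 5.67e-6 / 1.21 = 4.686e-6 mol.
Φ(unknown) = 4.61e-6 / 4.686e-6 = 0.98.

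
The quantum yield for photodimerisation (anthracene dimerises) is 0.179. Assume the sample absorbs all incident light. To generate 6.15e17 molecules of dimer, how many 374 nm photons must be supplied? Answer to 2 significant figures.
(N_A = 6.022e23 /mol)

3.4e18 photons

Product: 6.15e17 / 6.022e23 = 1.021e-6 mol.
Photons that must be absorbed: 1.021e-6 / 0.179 = 5.704e-6 mol.
Photon count: 5.704e-6 × 6.022e23 = 3.4e18.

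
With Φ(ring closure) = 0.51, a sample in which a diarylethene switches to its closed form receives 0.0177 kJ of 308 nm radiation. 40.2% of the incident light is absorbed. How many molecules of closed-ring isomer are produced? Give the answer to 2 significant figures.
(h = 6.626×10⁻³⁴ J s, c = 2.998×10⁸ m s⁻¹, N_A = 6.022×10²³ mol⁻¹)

5.6×10¹⁸ molecules

Photon energy at 308 nm: hc/λ = (6.626×10⁻³⁴)(2.998×10⁸)/(308×10⁻⁹) = 6.450×10⁻¹⁹ J.
Incident energy: 0.0177 kJ = 17.7 J.
Photons incident: 17.7 / 6.450×10⁻¹⁹ = 2.744×10¹⁹, i.e. 2.744×10¹⁹/6.022×10²³ = 4.557×10⁻⁵ mol.
Photons absorbed: 0.402 × 4.557×10⁻⁵ = 1.832×10⁻⁵ mol.
Product: Φ × n_abs = 0.51 × 1.832×10⁻⁵ = 9.343×10⁻⁶ mol.
As a count: 9.343×10⁻⁶ × 6.022×10²³ = 5.6×10¹⁸.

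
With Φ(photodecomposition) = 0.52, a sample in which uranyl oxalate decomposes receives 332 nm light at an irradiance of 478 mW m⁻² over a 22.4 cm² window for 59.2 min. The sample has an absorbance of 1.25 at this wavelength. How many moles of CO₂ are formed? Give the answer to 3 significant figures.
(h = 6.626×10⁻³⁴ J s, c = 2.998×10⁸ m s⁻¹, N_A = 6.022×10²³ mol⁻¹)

5.18×10⁻⁶ mol

Photon energy at 332 nm: hc/λ = (6.626×10⁻³⁴)(2.998×10⁸)/(332×10⁻⁹) = 5.983×10⁻¹⁹ J.
Energy delivered: (478 mW m⁻²)(22.4×10⁻⁴ m²)(3552 s) = 3.803 J.
Photons incident: 3.803 / 5.983×10⁻¹⁹ = 6.356×10¹⁸, i.e. 6.356×10¹⁸/6.022×10²³ = 1.055×10⁻⁵ mol.
Fraction absorbed: 1 − 10^(−1.25) = 0.9438.
Photons absorbed: 0.9438 × 1.055×10⁻⁵ = 9.957×10⁻⁶ mol.
Product: Φ × n_abs = 0.52 × 9.957×10⁻⁶ = 5.178×10⁻⁶ mol.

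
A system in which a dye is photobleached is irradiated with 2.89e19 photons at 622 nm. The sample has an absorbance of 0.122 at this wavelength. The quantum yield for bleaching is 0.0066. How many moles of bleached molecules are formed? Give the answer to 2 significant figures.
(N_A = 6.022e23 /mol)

Moles of photons: 2.89e19 / 6.022e23 = 4.799e-5 mol.
Fraction absorbed: 1 − 10^(−0.122) = 0.2449.
Photons absorbed: 0.2449 × 4.799e-5 = 1.175e-5 mol.
Product: Φ × n_abs = 0.0066 × 1.175e-5 = 7.755e-8 mol.

7.8e-8 mol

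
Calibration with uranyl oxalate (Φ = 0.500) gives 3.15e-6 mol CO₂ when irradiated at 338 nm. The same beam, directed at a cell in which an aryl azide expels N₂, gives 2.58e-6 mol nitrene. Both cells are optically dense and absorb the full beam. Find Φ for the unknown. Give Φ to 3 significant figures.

Photons absorbed by the actinometer: 3.15e-6 / 0.500 = 6.300e-6 mol.
Φ(unknown) = 2.58e-6 / 6.300e-6 = 0.410.

Φ = 0.410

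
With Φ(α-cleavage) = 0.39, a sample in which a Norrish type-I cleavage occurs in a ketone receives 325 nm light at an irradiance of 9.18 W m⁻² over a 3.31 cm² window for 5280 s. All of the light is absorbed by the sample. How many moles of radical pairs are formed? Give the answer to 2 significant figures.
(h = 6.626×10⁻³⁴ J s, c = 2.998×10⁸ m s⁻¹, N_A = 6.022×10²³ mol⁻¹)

Photon energy at 325 nm: hc/λ = (6.626×10⁻³⁴)(2.998×10⁸)/(325×10⁻⁹) = 6.112×10⁻¹⁹ J.
Energy delivered: (9.18 W m⁻²)(3.31×10⁻⁴ m²)(5280 s) = 16.04 J.
Photons incident: 16.04 / 6.112×10⁻¹⁹ = 2.624×10¹⁹, i.e. 2.624×10¹⁹/6.022×10²³ = 4.357×10⁻⁵ mol.
Product: Φ × n_abs = 0.39 × 4.357×10⁻⁵ = 1.699×10⁻⁵ mol.

1.7×10⁻⁵ mol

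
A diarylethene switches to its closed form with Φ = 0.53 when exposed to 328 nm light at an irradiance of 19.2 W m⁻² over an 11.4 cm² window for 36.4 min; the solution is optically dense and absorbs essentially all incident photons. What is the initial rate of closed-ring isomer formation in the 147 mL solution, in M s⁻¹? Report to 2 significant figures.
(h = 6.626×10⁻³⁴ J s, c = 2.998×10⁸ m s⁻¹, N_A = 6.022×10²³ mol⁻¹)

2.2×10⁻⁷ M s⁻¹

Photon energy at 328 nm: hc/λ = (6.626×10⁻³⁴)(2.998×10⁸)/(328×10⁻⁹) = 6.056×10⁻¹⁹ J.
Energy delivered: (19.2 W m⁻²)(11.4×10⁻⁴ m²)(2184 s) = 47.80 J.
Photons incident: 47.80 / 6.056×10⁻¹⁹ = 7.893×10¹⁹, i.e. 7.893×10¹⁹/6.022×10²³ = 1.311×10⁻⁴ mol.
Product formed: 0.53 × 1.311×10⁻⁴ = 6.948×10⁻⁵ mol.
Rate: 6.948×10⁻⁵ mol / (2184 s × 0.147 L) = 2.2×10⁻⁷ M s⁻¹.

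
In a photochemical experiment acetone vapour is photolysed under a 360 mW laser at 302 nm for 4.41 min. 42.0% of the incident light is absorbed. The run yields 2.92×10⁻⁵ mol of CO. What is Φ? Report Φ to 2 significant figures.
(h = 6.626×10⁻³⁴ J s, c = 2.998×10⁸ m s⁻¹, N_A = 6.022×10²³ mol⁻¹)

Photon energy at 302 nm: hc/λ = (6.626×10⁻³⁴)(2.998×10⁸)/(302×10⁻⁹) = 6.578×10⁻¹⁹ J.
Energy delivered: (360 mW)(264.6 s) = 95.26 J.
Photons incident: 95.26 / 6.578×10⁻¹⁹ = 1.448×10²⁰, i.e. 1.448×10²⁰/6.022×10²³ = 2.405×10⁻⁴ mol.
Photons absorbed: 0.420 × 2.405×10⁻⁴ = 1.010×10⁻⁴ mol.
Φ = 2.92×10⁻⁵ mol / 1.010×10⁻⁴ mol photons = 0.29.

Φ = 0.29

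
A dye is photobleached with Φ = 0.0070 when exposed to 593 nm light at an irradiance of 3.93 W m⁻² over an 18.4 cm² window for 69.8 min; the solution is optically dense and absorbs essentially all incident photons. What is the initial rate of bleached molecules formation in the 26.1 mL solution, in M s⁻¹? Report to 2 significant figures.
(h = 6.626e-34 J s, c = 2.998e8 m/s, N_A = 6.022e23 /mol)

Photon energy at 593 nm: hc/λ = (6.626e-34)(2.998e8)/(593e-9) = 3.350e-19 J.
Energy delivered: (3.93 W m⁻²)(18.4e-4 m²)(4188 s) = 30.28 J.
Photons incident: 30.28 / 3.350e-19 = 9.039e19, i.e. 9.039e19/6.022e23 = 1.501e-4 mol.
Product formed: 0.0070 × 1.501e-4 = 1.051e-6 mol.
Rate: 1.051e-6 mol / (4188 s × 0.0261 L) = 9.6e-9 M s⁻¹.

9.6e-9 M s⁻¹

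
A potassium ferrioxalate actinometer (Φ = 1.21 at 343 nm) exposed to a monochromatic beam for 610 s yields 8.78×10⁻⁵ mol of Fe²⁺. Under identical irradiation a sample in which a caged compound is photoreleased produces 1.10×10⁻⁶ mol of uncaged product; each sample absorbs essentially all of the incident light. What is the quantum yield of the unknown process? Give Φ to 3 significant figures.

Photons absorbed by the actinometer: 8.78×10⁻⁵ / 1.21 = 7.256×10⁻⁵ mol.
Φ(unknown) = 1.10×10⁻⁶ / 7.256×10⁻⁵ = 0.0152.

Φ = 0.0152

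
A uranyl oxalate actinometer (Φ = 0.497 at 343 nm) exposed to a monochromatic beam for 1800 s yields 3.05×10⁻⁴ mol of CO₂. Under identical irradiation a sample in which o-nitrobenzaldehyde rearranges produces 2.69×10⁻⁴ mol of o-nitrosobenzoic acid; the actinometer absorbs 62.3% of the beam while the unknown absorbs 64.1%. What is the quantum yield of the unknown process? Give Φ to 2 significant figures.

Φ = 0.43

Photons absorbed by the actinometer: 3.05×10⁻⁴ / 0.497 = 6.137×10⁻⁴ mol.
Incident flux: 6.137×10⁻⁴ / 0.623 = 9.851×10⁻⁴ einstein.
Absorbed by unknown: 0.641 × 9.851×10⁻⁴ = 6.314×10⁻⁴ mol.
Φ(unknown) = 2.69×10⁻⁴ / 6.314×10⁻⁴ = 0.43.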